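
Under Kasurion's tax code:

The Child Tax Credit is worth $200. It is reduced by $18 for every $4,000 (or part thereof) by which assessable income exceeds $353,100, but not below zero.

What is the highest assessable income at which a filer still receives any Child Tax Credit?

After 11 increments the reduction is 11 × $18 = $198, leaving $2; one more increment wipes it out. Increment 11 ends at excess 11 × $4,000 = $44,000, so the highest qualifying income is $353,100 + $44,000 = $397,100.

$397,100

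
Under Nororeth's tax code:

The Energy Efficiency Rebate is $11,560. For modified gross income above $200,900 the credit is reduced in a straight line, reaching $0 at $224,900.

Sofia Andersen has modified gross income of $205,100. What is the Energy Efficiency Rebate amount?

$9,537

Energy Efficiency Rebate: $205,100 is $4,200 into a $24,000 phase-out range, leaving 19,800/24,000 of the credit: $11,560 × 19,800/24,000 = $9,537.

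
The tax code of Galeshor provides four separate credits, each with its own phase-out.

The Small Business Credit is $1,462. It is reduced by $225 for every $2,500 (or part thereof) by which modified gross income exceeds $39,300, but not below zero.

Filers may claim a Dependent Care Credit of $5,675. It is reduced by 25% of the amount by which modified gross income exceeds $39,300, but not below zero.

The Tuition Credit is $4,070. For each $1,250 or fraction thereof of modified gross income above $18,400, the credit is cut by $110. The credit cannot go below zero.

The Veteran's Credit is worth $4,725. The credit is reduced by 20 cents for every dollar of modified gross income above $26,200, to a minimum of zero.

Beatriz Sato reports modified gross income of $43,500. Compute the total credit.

$8,662

Small Business Credit: income exceeds $39,300 by $4,200, which is 2 full-or-partial $2,500 increments; reduction = 2 × $225 = $450, leaving $1,012.
Dependent Care Credit: 25% of the $4,200 excess over $39,300 is $1,050; credit = $5,675 − $1,050 = $4,625.
Tuition Credit: income exceeds $18,400 by $25,100, which is 21 full-or-partial $1,250 increments; reduction = 21 × $110 = $2,310, leaving $1,760.
Veteran's Credit: 20% of the $17,300 excess over $26,200 is $3,460; credit = $4,725 − $3,460 = $1,265.
Total: $1,012 + $4,625 + $1,760 + $1,265 = $8,662.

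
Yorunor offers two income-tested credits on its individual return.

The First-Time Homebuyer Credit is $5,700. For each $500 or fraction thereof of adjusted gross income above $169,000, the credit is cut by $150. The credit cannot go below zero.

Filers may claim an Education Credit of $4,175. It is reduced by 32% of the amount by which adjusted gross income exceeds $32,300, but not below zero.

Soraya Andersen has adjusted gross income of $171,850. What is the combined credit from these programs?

$4,800

First-Time Homebuyer Credit: income exceeds $169,000 by $2,850, which is 6 full-or-partial $500 increments; reduction = 6 × $150 = $900, leaving $4,800.
Education Credit: 32% of the $139,550 excess over $32,300 is $44,656 ≥ base, so the credit is $0.
Total: $4,800 + $0 = $4,800.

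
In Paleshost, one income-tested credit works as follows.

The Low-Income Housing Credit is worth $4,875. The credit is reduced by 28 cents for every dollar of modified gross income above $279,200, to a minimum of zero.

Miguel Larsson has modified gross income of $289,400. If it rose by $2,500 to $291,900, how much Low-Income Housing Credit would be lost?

$700

At $289,400 — 28% of the $10,200 excess over $279,200 is $2,856; credit = $4,875 − $2,856 = $2,019.
At $291,900 — 28% of the $12,700 excess over $279,200 is $3,556; credit = $4,875 − $3,556 = $1,319.
Lost: $2,019 − $1,319 = $700.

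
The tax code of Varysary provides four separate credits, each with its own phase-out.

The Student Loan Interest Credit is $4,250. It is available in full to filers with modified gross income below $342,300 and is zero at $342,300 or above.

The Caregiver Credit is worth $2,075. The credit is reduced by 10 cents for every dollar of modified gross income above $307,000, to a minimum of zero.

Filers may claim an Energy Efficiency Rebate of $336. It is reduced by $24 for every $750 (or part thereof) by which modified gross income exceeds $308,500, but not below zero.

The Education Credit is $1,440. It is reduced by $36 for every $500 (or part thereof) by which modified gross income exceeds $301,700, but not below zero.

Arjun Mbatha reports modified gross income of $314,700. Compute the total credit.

Student Loan Interest Credit: $314,700 is below the $342,300 cutoff, so the full $4,250 applies.
Caregiver Credit: 10% of the $7,700 excess over $307,000 is $770; credit = $2,075 − $770 = $1,305.
Energy Efficiency Rebate: income exceeds $308,500 by $6,200, which is 9 full-or-partial $750 increments; reduction = 9 × $24 = $216, leaving $120.
Education Credit: income exceeds $301,700 by $13,000, which is 26 full-or-partial $500 increments; reduction = 26 × $36 = $936, leaving $504.
Total: $4,250 + $1,305 + $120 + $504 = $6,179.

$6,179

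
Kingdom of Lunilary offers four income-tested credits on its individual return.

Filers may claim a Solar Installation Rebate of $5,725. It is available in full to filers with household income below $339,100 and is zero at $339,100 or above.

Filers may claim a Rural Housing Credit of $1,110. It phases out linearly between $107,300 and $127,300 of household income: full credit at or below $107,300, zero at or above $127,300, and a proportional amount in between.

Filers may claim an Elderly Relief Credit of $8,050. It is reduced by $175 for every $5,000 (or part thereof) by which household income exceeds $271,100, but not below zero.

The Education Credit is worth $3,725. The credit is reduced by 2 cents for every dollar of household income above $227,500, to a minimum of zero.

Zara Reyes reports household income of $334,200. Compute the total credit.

$13,091

Solar Installation Rebate: $334,200 is below the $339,100 cutoff, so the full $5,725 applies.
Rural Housing Credit: $334,200 is at or above $127,300, so the credit is $0.
Elderly Relief Credit: income exceeds $271,100 by $63,100, which is 13 full-or-partial $5,000 increments; reduction = 13 × $175 = $2,275, leaving $5,775.
Education Credit: 2% of the $106,700 excess over $227,500 is $2,134; credit = $3,725 − $2,134 = $1,591.
Total: $5,725 + $0 + $5,775 + $1,591 = $13,091.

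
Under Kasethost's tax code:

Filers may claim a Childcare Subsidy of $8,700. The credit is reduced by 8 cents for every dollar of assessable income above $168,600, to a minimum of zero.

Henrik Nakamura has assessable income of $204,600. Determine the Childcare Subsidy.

$5,820

Childcare Subsidy: 8% of the $36,000 excess over $168,600 is $2,880; credit = $8,700 − $2,880 = $5,820.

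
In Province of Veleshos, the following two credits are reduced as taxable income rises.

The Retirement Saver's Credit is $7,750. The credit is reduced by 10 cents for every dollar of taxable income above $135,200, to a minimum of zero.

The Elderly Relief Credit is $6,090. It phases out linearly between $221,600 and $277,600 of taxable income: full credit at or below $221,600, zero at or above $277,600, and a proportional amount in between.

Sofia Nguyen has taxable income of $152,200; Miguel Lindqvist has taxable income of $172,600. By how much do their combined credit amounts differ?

$2,040

Sofia ($152,200): Retirement Saver's Credit: 10% of the $17,000 excess over $135,200 is $1,700; credit = $7,750 − $1,700 = $6,050. Elderly Relief Credit: $152,200 is at or below the $221,600 threshold, so the full $6,090 applies. total $6,050 + $6,090 = $12,140
Miguel ($172,600): Retirement Saver's Credit: 10% of the $37,400 excess over $135,200 is $3,740; credit = $7,750 − $3,740 = $4,010. Elderly Relief Credit: $172,600 is at or below the $221,600 threshold, so the full $6,090 applies. total $4,010 + $6,090 = $10,100
Difference: |$12,140 − $10,100| = $2,040.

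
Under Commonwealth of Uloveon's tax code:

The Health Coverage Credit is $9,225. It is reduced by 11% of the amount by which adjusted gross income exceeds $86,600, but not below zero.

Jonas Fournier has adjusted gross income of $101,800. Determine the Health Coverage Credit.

Health Coverage Credit: 11% of the $15,200 excess over $86,600 is $1,672; credit = $9,225 − $1,672 = $7,553.

$7,553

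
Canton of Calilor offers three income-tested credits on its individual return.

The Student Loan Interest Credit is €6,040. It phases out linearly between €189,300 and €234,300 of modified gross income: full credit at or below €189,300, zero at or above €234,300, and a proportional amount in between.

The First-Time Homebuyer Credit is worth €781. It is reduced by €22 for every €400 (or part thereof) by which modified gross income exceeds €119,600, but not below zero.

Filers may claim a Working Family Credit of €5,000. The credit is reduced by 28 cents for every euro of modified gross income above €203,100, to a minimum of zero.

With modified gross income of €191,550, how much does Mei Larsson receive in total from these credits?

€10,738

Student Loan Interest Credit: €191,550 is €2,250 into a €45,000 phase-out range, leaving 42,750/45,000 of the credit: €6,040 × 42,750/45,000 = €5,738.
First-Time Homebuyer Credit: income exceeds €119,600 by €71,950 → 180 increments × €22 = €3,960 ≥ base, so the credit is €0.
Working Family Credit: €191,550 is at or below the €203,100 threshold, so the full €5,000 applies.
Total: €5,738 + €0 + €5,000 = €10,738.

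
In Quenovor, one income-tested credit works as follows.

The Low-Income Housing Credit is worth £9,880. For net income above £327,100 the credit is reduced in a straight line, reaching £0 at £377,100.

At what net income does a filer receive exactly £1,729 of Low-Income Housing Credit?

£368,350

£1,729 is 1,729/9,880 of the full £9,880, so 8,151/9,880 of the £50,000 range has been used: income = £327,100 + £50,000 × 8,151/9,880 = £368,350.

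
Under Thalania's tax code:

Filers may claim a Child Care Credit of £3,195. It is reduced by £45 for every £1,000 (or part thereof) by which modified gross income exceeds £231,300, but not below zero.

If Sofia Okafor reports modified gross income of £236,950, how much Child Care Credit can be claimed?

£2,925

Child Care Credit: income exceeds £231,300 by £5,650, which is 6 full-or-partial £1,000 increments; reduction = 6 × £45 = £270, leaving £2,925.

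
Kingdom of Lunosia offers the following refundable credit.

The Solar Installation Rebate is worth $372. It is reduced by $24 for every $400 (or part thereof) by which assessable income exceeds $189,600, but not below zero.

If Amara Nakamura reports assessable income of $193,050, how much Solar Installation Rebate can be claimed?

$156

Solar Installation Rebate: income exceeds $189,600 by $3,450, which is 9 full-or-partial $400 increments; reduction = 9 × $24 = $216, leaving $156.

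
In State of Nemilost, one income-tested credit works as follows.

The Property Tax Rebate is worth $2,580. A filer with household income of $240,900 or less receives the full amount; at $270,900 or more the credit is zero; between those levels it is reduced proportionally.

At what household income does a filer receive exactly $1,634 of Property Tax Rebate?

$251,900

$1,634 is 1,634/2,580 of the full $2,580, so 946/2,580 of the $30,000 range has been used: income = $240,900 + $30,000 × 946/2,580 = $251,900.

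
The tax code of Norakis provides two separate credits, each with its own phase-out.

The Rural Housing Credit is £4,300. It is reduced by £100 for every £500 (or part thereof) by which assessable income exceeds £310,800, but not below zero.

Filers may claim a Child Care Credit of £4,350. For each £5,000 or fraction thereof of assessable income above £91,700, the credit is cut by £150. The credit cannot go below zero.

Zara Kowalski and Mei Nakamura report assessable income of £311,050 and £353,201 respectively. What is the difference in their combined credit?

£4,200

Zara (£311,050): Rural Housing Credit: income exceeds £310,800 by £250, which is 1 full-or-partial £500 increment; reduction = 1 × £100 = £100, leaving £4,200. Child Care Credit: income exceeds £91,700 by £219,350 → 44 increments × £150 = £6,600 ≥ base, so the credit is £0. total £4,200 + £0 = £4,200
Mei (£353,201): Rural Housing Credit: income exceeds £310,800 by £42,401 → 85 increments × £100 = £8,500 ≥ base, so the credit is £0. Child Care Credit: income exceeds £91,700 by £261,501 → 53 increments × £150 = £7,950 ≥ base, so the credit is £0. total £0 + £0 = £0
Difference: |£4,200 − £0| = £4,200.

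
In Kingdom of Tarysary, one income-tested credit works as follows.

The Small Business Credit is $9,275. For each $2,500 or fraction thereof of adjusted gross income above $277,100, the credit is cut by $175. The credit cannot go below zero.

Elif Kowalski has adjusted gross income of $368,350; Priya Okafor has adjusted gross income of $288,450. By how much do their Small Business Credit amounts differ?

$5,600

Elif ($368,350): Small Business Credit: income exceeds $277,100 by $91,250, which is 37 full-or-partial $2,500 increments; reduction = 37 × $175 = $6,475, leaving $2,800.
Priya ($288,450): Small Business Credit: income exceeds $277,100 by $11,350, which is 5 full-or-partial $2,500 increments; reduction = 5 × $175 = $875, leaving $8,400.
Difference: |$2,800 − $8,400| = $5,600.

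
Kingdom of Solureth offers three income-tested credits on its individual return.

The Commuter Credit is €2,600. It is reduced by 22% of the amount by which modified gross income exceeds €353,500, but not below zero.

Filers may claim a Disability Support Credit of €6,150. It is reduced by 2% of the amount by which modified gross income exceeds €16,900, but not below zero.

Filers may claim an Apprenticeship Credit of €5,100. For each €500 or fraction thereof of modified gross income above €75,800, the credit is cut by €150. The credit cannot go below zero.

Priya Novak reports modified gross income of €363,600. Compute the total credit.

€378

Commuter Credit: 22% of the €10,100 excess over €353,500 is €2,222; credit = €2,600 − €2,222 = €378.
Disability Support Credit: 2% of the €346,700 excess over €16,900 is €6,934 ≥ base, so the credit is €0.
Apprenticeship Credit: income exceeds €75,800 by €287,800 → 576 increments × €150 = €86,400 ≥ base, so the credit is €0.
Total: €378 + €0 + €0 = €378.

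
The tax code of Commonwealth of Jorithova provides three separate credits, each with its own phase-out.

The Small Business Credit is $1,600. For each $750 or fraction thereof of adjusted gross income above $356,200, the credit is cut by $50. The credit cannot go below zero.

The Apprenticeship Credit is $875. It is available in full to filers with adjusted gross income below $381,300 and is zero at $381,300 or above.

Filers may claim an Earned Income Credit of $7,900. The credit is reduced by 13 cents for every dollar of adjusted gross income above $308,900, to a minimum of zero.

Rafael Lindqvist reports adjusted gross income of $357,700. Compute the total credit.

Small Business Credit: income exceeds $356,200 by $1,500, which is 2 full-or-partial $750 increments; reduction = 2 × $50 = $100, leaving $1,500.
Apprenticeship Credit: $357,700 is below the $381,300 cutoff, so the full $875 applies.
Earned Income Credit: 13% of the $48,800 excess over $308,900 is $6,344; credit = $7,900 − $6,344 = $1,556.
Total: $1,500 + $875 + $1,556 = $3,931.

$3,931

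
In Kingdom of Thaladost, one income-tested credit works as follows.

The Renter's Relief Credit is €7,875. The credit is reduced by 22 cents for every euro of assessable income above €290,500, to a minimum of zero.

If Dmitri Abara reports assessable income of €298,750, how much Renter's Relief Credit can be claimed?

Renter's Relief Credit: 22% of the €8,250 excess over €290,500 is €1,815; credit = €7,875 − €1,815 = €6,060.

€6,060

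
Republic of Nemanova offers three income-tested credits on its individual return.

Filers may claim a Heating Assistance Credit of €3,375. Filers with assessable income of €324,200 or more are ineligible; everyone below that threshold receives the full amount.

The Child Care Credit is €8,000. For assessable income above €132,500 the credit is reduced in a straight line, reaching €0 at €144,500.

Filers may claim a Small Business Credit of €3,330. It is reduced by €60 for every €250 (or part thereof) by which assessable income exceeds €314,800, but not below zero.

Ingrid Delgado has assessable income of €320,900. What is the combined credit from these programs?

€5,205

Heating Assistance Credit: €320,900 is below the €324,200 cutoff, so the full €3,375 applies.
Child Care Credit: €320,900 is at or above €144,500, so the credit is €0.
Small Business Credit: income exceeds €314,800 by €6,100, which is 25 full-or-partial €250 increments; reduction = 25 × €60 = €1,500, leaving €1,830.
Total: €3,375 + €0 + €1,830 = €5,205.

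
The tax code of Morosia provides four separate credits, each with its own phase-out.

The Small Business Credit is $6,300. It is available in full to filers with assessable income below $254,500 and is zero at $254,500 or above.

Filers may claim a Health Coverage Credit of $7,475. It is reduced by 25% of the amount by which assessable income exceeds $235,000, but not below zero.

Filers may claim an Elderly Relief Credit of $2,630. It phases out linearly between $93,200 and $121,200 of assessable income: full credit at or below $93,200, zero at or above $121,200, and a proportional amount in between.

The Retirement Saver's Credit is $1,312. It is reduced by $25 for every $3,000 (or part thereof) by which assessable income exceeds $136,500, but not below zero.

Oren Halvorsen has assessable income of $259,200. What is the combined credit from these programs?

$1,712

Small Business Credit: $259,200 meets or exceeds the $254,500 cutoff, so the credit is $0.
Health Coverage Credit: 25% of the $24,200 excess over $235,000 is $6,050; credit = $7,475 − $6,050 = $1,425.
Elderly Relief Credit: $259,200 is at or above $121,200, so the credit is $0.
Retirement Saver's Credit: income exceeds $136,500 by $122,700, which is 41 full-or-partial $3,000 increments; reduction = 41 × $25 = $1,025, leaving $287.
Total: $0 + $1,425 + $0 + $287 = $1,712.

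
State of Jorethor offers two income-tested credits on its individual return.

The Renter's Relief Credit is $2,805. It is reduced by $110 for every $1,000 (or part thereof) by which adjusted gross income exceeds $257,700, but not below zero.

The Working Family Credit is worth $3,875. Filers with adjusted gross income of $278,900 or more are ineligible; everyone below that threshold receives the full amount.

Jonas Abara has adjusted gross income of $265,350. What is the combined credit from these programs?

Renter's Relief Credit: income exceeds $257,700 by $7,650, which is 8 full-or-partial $1,000 increments; reduction = 8 × $110 = $880, leaving $1,925.
Working Family Credit: $265,350 is below the $278,900 cutoff, so the full $3,875 applies.
Total: $1,925 + $3,875 = $5,800.

$5,800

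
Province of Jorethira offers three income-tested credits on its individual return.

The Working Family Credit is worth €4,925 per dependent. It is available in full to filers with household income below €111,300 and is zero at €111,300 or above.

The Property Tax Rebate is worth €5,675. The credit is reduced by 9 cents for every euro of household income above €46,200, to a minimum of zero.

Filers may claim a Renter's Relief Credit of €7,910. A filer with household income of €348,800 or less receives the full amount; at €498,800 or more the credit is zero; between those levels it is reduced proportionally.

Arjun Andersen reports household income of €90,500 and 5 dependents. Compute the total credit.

€34,223

Working Family Credit: base = 5 × €4,925 = €24,625. €90,500 is below the €111,300 cutoff, so the full €24,625 applies.
Property Tax Rebate: 9% of the €44,300 excess over €46,200 is €3,987; credit = €5,675 − €3,987 = €1,688.
Renter's Relief Credit: €90,500 is at or below the €348,800 threshold, so the full €7,910 applies.
Total: €24,625 + €1,688 + €7,910 = €34,223.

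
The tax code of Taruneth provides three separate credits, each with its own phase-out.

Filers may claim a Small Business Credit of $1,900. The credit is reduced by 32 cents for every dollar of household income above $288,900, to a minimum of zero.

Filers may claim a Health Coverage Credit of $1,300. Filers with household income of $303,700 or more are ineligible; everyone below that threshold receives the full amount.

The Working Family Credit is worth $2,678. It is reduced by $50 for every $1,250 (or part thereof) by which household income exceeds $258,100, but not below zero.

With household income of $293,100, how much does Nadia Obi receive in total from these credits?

$3,134

Small Business Credit: 32% of the $4,200 excess over $288,900 is $1,344; credit = $1,900 − $1,344 = $556.
Health Coverage Credit: $293,100 is below the $303,700 cutoff, so the full $1,300 applies.
Working Family Credit: income exceeds $258,100 by $35,000, which is 28 full-or-partial $1,250 increments; reduction = 28 × $50 = $1,400, leaving $1,278.
Total: $556 + $1,300 + $1,278 = $3,134.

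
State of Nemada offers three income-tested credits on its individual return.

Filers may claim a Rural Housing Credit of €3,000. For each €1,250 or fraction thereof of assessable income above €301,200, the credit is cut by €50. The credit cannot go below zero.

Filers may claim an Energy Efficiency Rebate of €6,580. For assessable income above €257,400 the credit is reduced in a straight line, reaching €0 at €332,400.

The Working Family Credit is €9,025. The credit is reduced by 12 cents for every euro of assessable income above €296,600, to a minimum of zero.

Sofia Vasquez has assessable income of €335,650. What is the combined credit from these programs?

Rural Housing Credit: income exceeds €301,200 by €34,450, which is 28 full-or-partial €1,250 increments; reduction = 28 × €50 = €1,400, leaving €1,600.
Energy Efficiency Rebate: €335,650 is at or above €332,400, so the credit is €0.
Working Family Credit: 12% of the €39,050 excess over €296,600 is €4,686; credit = €9,025 − €4,686 = €4,339.
Total: €1,600 + €0 + €4,339 = €5,939.

€5,939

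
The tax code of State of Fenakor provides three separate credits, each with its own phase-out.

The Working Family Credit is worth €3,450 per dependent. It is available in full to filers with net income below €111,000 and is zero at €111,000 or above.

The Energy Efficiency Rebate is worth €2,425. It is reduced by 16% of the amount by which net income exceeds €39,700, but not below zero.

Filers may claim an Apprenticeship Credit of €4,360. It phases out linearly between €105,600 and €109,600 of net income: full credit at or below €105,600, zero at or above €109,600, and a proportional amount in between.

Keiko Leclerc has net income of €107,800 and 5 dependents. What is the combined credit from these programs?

Working Family Credit: base = 5 × €3,450 = €17,250. €107,800 is below the €111,000 cutoff, so the full €17,250 applies.
Energy Efficiency Rebate: 16% of the €68,100 excess over €39,700 is €10,896 ≥ base, so the credit is €0.
Apprenticeship Credit: €107,800 is €2,200 into a €4,000 phase-out range, leaving 1,800/4,000 of the credit: €4,360 × 1,800/4,000 = €1,962.
Total: €17,250 + €0 + €1,962 = €19,212.

€19,212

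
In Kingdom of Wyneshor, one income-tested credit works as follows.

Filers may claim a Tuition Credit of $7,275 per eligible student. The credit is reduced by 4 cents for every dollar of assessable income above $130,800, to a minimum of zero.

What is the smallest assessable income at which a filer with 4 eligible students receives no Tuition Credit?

$858,300

Full credit = 4 × $7,275 = $29,100.
The credit falls by 4% of each dollar above $130,800, so it reaches zero when the excess is $29,100 / 4% = $727,500: income = $130,800 + $727,500 = $858,300.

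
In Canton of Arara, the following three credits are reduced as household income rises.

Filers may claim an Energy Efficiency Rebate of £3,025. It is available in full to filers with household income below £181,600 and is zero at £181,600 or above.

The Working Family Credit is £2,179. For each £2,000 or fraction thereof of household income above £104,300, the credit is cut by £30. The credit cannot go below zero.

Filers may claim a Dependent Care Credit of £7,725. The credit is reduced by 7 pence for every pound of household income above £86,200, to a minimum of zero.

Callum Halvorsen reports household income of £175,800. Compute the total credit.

Energy Efficiency Rebate: £175,800 is below the £181,600 cutoff, so the full £3,025 applies.
Working Family Credit: income exceeds £104,300 by £71,500, which is 36 full-or-partial £2,000 increments; reduction = 36 × £30 = £1,080, leaving £1,099.
Dependent Care Credit: 7% of the £89,600 excess over £86,200 is £6,272; credit = £7,725 − £6,272 = £1,453.
Total: £3,025 + £1,099 + £1,453 = £5,577.

£5,577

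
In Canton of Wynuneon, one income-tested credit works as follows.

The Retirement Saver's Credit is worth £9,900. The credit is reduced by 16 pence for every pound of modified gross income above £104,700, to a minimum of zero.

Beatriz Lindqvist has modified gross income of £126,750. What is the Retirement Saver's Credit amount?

Retirement Saver's Credit: 16% of the £22,050 excess over £104,700 is £3,528; credit = £9,900 − £3,528 = £6,372.

£6,372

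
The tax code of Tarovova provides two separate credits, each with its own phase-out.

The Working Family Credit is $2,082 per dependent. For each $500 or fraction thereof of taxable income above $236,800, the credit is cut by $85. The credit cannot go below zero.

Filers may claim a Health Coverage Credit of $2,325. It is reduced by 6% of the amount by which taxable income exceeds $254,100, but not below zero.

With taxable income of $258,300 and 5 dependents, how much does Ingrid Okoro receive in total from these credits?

$8,828

Working Family Credit: base = 5 × $2,082 = $10,410. income exceeds $236,800 by $21,500, which is 43 full-or-partial $500 increments; reduction = 43 × $85 = $3,655, leaving $6,755.
Health Coverage Credit: 6% of the $4,200 excess over $254,100 is $252; credit = $2,325 − $252 = $2,073.
Total: $6,755 + $2,073 = $8,828.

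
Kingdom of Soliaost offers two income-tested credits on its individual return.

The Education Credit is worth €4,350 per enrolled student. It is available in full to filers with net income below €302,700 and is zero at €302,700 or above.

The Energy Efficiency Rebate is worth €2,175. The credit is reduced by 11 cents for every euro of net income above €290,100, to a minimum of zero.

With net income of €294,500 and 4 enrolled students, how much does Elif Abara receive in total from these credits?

€19,091

Education Credit: base = 4 × €4,350 = €17,400. €294,500 is below the €302,700 cutoff, so the full €17,400 applies.
Energy Efficiency Rebate: 11% of the €4,400 excess over €290,100 is €484; credit = €2,175 − €484 = €1,691.
Total: €17,400 + €1,691 = €19,091.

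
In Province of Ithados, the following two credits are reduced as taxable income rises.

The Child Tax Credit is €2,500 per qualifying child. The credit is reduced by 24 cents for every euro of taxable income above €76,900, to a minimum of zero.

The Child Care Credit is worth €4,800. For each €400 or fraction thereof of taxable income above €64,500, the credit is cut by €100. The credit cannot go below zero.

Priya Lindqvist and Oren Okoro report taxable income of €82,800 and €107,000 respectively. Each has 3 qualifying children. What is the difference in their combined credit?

€6,008

Priya (€82,800): Child Tax Credit: base = 3 × €2,500 = €7,500. 24% of the €5,900 excess over €76,900 is €1,416; credit = €7,500 − €1,416 = €6,084. Child Care Credit: income exceeds €64,500 by €18,300, which is 46 full-or-partial €400 increments; reduction = 46 × €100 = €4,600, leaving €200. total €6,084 + €200 = €6,284
Oren (€107,000): Child Tax Credit: base = 3 × €2,500 = €7,500. 24% of the €30,100 excess over €76,900 is €7,224; credit = €7,500 − €7,224 = €276. Child Care Credit: income exceeds €64,500 by €42,500 → 107 increments × €100 = €10,700 ≥ base, so the credit is €0. total €276 + €0 = €276
Difference: |€6,284 − €276| = €6,008.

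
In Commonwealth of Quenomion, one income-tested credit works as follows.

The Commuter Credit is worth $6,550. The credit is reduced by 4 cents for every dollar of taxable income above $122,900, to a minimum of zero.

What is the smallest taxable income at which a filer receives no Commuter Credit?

$286,650

The credit falls by 4% of each dollar above $122,900, so it reaches zero when the excess is $6,550 / 4% = $163,750: income = $122,900 + $163,750 = $286,650.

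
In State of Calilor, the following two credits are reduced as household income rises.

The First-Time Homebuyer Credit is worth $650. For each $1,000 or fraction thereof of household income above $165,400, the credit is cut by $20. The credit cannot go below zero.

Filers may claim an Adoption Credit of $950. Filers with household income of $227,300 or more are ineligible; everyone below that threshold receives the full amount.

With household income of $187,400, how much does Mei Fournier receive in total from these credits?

First-Time Homebuyer Credit: income exceeds $165,400 by $22,000, which is 22 full-or-partial $1,000 increments; reduction = 22 × $20 = $440, leaving $210.
Adoption Credit: $187,400 is below the $227,300 cutoff, so the full $950 applies.
Total: $210 + $950 = $1,160.

$1,160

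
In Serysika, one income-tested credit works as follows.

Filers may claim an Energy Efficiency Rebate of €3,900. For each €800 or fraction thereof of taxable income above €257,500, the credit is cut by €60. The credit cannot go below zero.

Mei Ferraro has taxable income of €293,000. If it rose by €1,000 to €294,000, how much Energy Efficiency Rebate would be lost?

€60

At €293,000 — income exceeds €257,500 by €35,500, which is 45 full-or-partial €800 increments; reduction = 45 × €60 = €2,700, leaving €1,200.
At €294,000 — income exceeds €257,500 by €36,500, which is 46 full-or-partial €800 increments; reduction = 46 × €60 = €2,760, leaving €1,140.
Lost: €1,200 − €1,140 = €60.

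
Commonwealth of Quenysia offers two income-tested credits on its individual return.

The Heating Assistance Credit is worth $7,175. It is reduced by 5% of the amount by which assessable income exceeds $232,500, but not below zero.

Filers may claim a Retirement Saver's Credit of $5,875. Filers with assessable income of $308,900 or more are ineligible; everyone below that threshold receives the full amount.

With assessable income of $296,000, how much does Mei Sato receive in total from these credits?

Heating Assistance Credit: 5% of the $63,500 excess over $232,500 is $3,175; credit = $7,175 − $3,175 = $4,000.
Retirement Saver's Credit: $296,000 is below the $308,900 cutoff, so the full $5,875 applies.
Total: $4,000 + $5,875 = $9,875.

$9,875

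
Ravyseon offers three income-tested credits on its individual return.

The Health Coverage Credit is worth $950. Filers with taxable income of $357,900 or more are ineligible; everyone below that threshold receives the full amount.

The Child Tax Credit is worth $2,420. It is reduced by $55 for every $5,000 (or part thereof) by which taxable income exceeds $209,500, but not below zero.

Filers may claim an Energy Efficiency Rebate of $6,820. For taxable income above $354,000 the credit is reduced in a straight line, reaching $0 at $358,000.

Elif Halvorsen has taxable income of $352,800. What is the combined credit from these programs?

Health Coverage Credit: $352,800 is below the $357,900 cutoff, so the full $950 applies.
Child Tax Credit: income exceeds $209,500 by $143,300, which is 29 full-or-partial $5,000 increments; reduction = 29 × $55 = $1,595, leaving $825.
Energy Efficiency Rebate: $352,800 is at or below the $354,000 threshold, so the full $6,820 applies.
Total: $950 + $825 + $6,820 = $8,595.

$8,595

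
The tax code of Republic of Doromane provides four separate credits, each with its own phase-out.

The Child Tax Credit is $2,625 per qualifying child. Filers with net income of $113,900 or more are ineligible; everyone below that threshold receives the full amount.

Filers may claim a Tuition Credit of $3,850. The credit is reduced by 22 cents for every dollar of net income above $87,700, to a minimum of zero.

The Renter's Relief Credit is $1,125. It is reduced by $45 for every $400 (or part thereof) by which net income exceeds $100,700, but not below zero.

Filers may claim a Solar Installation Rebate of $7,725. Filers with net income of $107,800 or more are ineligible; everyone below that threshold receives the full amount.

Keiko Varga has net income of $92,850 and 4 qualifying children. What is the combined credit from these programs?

Child Tax Credit: base = 4 × $2,625 = $10,500. $92,850 is below the $113,900 cutoff, so the full $10,500 applies.
Tuition Credit: 22% of the $5,150 excess over $87,700 is $1,133; credit = $3,850 − $1,133 = $2,717.
Renter's Relief Credit: $92,850 is at or below the $100,700 threshold, so the full $1,125 applies.
Solar Installation Rebate: $92,850 is below the $107,800 cutoff, so the full $7,725 applies.
Total: $10,500 + $2,717 + $1,125 + $7,725 = $22,067.

$22,067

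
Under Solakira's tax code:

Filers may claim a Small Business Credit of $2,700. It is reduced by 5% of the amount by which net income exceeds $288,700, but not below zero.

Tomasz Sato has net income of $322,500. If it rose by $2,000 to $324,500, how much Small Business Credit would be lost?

At $322,500 — 5% of the $33,800 excess over $288,700 is $1,690; credit = $2,700 − $1,690 = $1,010.
At $324,500 — 5% of the $35,800 excess over $288,700 is $1,790; credit = $2,700 − $1,790 = $910.
Lost: $1,010 − $910 = $100.

$100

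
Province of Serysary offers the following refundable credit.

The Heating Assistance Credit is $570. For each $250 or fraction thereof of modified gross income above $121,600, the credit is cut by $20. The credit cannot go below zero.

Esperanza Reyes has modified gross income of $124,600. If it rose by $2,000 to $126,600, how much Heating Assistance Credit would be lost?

At $124,600 — income exceeds $121,600 by $3,000, which is 12 full-or-partial $250 increments; reduction = 12 × $20 = $240, leaving $330.
At $126,600 — income exceeds $121,600 by $5,000, which is 20 full-or-partial $250 increments; reduction = 20 × $20 = $400, leaving $170.
Lost: $330 − $170 = $160.

$160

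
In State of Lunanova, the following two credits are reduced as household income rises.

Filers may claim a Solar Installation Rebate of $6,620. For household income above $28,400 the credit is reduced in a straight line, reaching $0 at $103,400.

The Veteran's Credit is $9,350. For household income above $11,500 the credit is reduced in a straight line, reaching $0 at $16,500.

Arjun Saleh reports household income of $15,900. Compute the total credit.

$7,742

Solar Installation Rebate: $15,900 is at or below the $28,400 threshold, so the full $6,620 applies.
Veteran's Credit: $15,900 is $4,400 into a $5,000 phase-out range, leaving 600/5,000 of the credit: $9,350 × 600/5,000 = $1,122.
Total: $6,620 + $1,122 = $7,742.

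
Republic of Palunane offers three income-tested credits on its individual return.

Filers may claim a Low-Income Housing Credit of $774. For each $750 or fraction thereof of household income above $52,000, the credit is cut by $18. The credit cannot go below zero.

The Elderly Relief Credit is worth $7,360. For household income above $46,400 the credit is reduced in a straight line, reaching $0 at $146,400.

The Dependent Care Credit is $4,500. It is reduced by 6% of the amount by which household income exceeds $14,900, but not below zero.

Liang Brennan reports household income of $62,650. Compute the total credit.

Low-Income Housing Credit: income exceeds $52,000 by $10,650, which is 15 full-or-partial $750 increments; reduction = 15 × $18 = $270, leaving $504.
Elderly Relief Credit: $62,650 is $16,250 into a $100,000 phase-out range, leaving 83,750/100,000 of the credit: $7,360 × 83,750/100,000 = $6,164.
Dependent Care Credit: 6% of the $47,750 excess over $14,900 is $2,865; credit = $4,500 − $2,865 = $1,635.
Total: $504 + $6,164 + $1,635 = $8,303.

$8,303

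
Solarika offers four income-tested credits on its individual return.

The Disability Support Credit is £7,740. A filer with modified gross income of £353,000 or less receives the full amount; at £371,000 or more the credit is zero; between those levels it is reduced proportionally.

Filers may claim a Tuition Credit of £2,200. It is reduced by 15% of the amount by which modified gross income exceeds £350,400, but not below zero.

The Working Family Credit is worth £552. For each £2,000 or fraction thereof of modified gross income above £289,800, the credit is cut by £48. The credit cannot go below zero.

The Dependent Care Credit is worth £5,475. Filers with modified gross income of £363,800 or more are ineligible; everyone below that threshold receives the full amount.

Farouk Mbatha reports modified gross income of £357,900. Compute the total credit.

Disability Support Credit: £357,900 is £4,900 into a £18,000 phase-out range, leaving 13,100/18,000 of the credit: £7,740 × 13,100/18,000 = £5,633.
Tuition Credit: 15% of the £7,500 excess over £350,400 is £1,125; credit = £2,200 − £1,125 = £1,075.
Working Family Credit: income exceeds £289,800 by £68,100 → 35 increments × £48 = £1,680 ≥ base, so the credit is £0.
Dependent Care Credit: £357,900 is below the £363,800 cutoff, so the full £5,475 applies.
Total: £5,633 + £1,075 + £0 + £5,475 = £12,183.

£12,183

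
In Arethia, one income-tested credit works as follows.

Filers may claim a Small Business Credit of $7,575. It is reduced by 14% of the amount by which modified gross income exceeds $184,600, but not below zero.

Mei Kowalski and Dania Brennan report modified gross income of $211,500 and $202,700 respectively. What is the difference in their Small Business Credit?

Mei ($211,500): Small Business Credit: 14% of the $26,900 excess over $184,600 is $3,766; credit = $7,575 − $3,766 = $3,809.
Dania ($202,700): Small Business Credit: 14% of the $18,100 excess over $184,600 is $2,534; credit = $7,575 − $2,534 = $5,041.
Difference: |$3,809 − $5,041| = $1,232.

$1,232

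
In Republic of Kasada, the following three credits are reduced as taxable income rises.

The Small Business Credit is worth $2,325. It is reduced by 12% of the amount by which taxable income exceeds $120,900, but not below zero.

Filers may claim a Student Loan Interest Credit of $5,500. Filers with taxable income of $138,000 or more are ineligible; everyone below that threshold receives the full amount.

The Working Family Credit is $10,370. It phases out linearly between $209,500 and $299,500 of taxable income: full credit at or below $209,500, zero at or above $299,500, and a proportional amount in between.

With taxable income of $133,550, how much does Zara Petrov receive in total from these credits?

Small Business Credit: 12% of the $12,650 excess over $120,900 is $1,518; credit = $2,325 − $1,518 = $807.
Student Loan Interest Credit: $133,550 is below the $138,000 cutoff, so the full $5,500 applies.
Working Family Credit: $133,550 is at or below the $209,500 threshold, so the full $10,370 applies.
Total: $807 + $5,500 + $10,370 = $16,677.

$16,677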